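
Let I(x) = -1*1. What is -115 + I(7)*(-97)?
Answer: -18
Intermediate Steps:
I(x) = -1
-115 + I(7)*(-97) = -115 - 1*(-97) = -115 + 97 = -18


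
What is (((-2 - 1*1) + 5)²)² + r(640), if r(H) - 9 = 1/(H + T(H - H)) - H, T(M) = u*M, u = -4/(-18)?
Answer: -393599/640 ≈ -615.00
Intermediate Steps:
u = 2/9 (u = -4*(-1/18) = 2/9 ≈ 0.22222)
T(M) = 2*M/9
r(H) = 9 + 1/H - H (r(H) = 9 + (1/(H + 2*(H - H)/9) - H) = 9 + (1/(H + (2/9)*0) - H) = 9 + (1/(H + 0) - H) = 9 + (1/H - H) = 9 + 1/H - H)
(((-2 - 1*1) + 5)²)² + r(640) = (((-2 - 1*1) + 5)²)² + (9 + 1/640 - 1*640) = (((-2 - 1) + 5)²)² + (9 + 1/640 - 640) = ((-3 + 5)²)² - 403839/640 = (2²)² - 403839/640 = 4² - 403839/640 = 16 - 403839/640 = -393599/640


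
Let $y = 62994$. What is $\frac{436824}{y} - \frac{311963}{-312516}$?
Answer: $\frac{26027714401}{3281105484} \approx 7.9326$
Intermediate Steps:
$\frac{436824}{y} - \frac{311963}{-312516} = \frac{436824}{62994} - \frac{311963}{-312516} = 436824 \cdot \frac{1}{62994} - - \frac{311963}{312516} = \frac{72804}{10499} + \frac{311963}{312516} = \frac{26027714401}{3281105484}$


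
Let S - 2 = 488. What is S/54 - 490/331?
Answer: 67865/8937 ≈ 7.5937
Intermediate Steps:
S = 490 (S = 2 + 488 = 490)
S/54 - 490/331 = 490/54 - 490/331 = 490*(1/54) - 490*1/331 = 245/27 - 490/331 = 67865/8937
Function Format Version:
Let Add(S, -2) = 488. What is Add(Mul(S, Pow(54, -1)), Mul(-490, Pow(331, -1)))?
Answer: Rational(67865, 8937) ≈ 7.5937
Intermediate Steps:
S = 490 (S = Add(2, 488) = 490)
Add(Mul(S, Pow(54, -1)), Mul(-490, Pow(331, -1))) = Add(Mul(490, Pow(54, -1)), Mul(-490, Pow(331, -1))) = Add(Mul(490, Rational(1, 54)), Mul(-490, Rational(1, 331))) = Add(Rational(245, 27), Rational(-490, 331)) = Rational(67865, 8937)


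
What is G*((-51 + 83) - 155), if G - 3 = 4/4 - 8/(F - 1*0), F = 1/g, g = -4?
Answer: -4428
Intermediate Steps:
F = -¼ (F = 1/(-4) = -¼ ≈ -0.25000)
G = 36 (G = 3 + (4/4 - 8/(-¼ - 1*0)) = 3 + (4*(¼) - 8/(-¼ + 0)) = 3 + (1 - 8/(-¼)) = 3 + (1 - 8*(-4)) = 3 + (1 + 32) = 3 + 33 = 36)
G*((-51 + 83) - 155) = 36*((-51 + 83) - 155) = 36*(32 - 155) = 36*(-123) = -4428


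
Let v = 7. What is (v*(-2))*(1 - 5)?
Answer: 56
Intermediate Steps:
(v*(-2))*(1 - 5) = (7*(-2))*(1 - 5) = -14*(-4) = 56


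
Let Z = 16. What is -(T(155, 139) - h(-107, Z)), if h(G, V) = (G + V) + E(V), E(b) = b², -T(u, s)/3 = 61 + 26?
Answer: 426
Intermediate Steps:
T(u, s) = -261 (T(u, s) = -3*(61 + 26) = -3*87 = -261)
h(G, V) = G + V + V² (h(G, V) = (G + V) + V² = G + V + V²)
-(T(155, 139) - h(-107, Z)) = -(-261 - (-107 + 16 + 16²)) = -(-261 - (-107 + 16 + 256)) = -(-261 - 1*165) = -(-261 - 165) = -1*(-426) = 426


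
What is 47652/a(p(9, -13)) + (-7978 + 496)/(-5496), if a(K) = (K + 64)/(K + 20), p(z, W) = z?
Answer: 1265918759/66868 ≈ 18932.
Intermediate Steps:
a(K) = (64 + K)/(20 + K)
47652/a(p(9, -13)) + (-7978 + 496)/(-5496) = 47652/(((64 + 9)/(20 + 9))) + (-7978 + 496)/(-5496) = 47652/((73/29)) - 7482*(-1/5496) = 47652/(((1/29)*73)) + 1247/916 = 47652/(73/29) + 1247/916 = 47652*(29/73) + 1247/916 = 1381908/73 + 1247/916 = 1265918759/66868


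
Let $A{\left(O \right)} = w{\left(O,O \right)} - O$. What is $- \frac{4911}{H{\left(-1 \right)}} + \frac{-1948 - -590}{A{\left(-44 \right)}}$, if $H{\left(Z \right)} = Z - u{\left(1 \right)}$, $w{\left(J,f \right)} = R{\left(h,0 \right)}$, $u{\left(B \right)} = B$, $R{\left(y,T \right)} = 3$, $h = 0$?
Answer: $\frac{228101}{94} \approx 2426.6$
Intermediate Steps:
$w{\left(J,f \right)} = 3$
$H{\left(Z \right)} = -1 + Z$ ($H{\left(Z \right)} = Z - 1 = -1 + Z$)
$A{\left(O \right)} = 3 - O$
$- \frac{4911}{H{\left(-1 \right)}} + \frac{-1948 - -590}{A{\left(-44 \right)}} = - \frac{4911}{-1 - 1} + \frac{-1948 - -590}{3 - -44} = - \frac{4911}{-2} + \frac{-1948 + 590}{3 + 44} = \left(-4911\right) \left(- \frac{1}{2}\right) - \frac{1358}{47} = \frac{4911}{2} - \frac{1358}{47} = \frac{228101}{94}$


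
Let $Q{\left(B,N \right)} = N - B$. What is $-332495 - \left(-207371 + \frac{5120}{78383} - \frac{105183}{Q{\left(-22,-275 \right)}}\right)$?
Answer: $- \frac{2489567260925}{19830899} \approx -1.2554 \cdot 10^{5}$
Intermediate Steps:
$-332495 - \left(-207371 + \frac{5120}{78383} - \frac{105183}{Q{\left(-22,-275 \right)}}\right) = -332495 - \left(-207371 + \frac{5120}{78383} - \frac{105183}{-275 - -22}\right) = -332495 - \left(-207371 + \frac{5120}{78383} - \frac{105183}{-275 + 22}\right) = -332495 + \left(207371 - \left(- \frac{105183}{-253} + \frac{5120}{78383}\right)\right) = -332495 + \left(207371 - \left(\left(-105183\right) \left(- \frac{1}{253}\right) + \frac{5120}{78383}\right)\right) = -332495 + \left(207371 - \left(\frac{105183}{253} + \frac{5120}{78383}\right)\right) = -332495 + \left(207371 - \frac{8245854449}{19830899}\right) = -332495 + \frac{4104107502080}{19830899} = - \frac{2489567260925}{19830899}$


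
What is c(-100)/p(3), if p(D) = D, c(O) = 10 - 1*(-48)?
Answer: 58/3 ≈ 19.333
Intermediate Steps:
c(O) = 58 (c(O) = 10 + 48 = 58)
c(-100)/p(3) = 58/3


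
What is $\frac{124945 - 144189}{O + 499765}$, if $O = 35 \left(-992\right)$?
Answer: $- \frac{19244}{465045} \approx -0.041381$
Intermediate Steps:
$O = -34720$
$\frac{124945 - 144189}{O + 499765} = \frac{124945 - 144189}{-34720 + 499765} = - \frac{19244}{465045}$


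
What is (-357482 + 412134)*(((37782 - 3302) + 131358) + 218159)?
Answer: 20986204044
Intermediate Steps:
(-357482 + 412134)*(((37782 - 3302) + 131358) + 218159) = 54652*((34480 + 131358) + 218159) = 54652*(165838 + 218159) = 54652*383997 = 20986204044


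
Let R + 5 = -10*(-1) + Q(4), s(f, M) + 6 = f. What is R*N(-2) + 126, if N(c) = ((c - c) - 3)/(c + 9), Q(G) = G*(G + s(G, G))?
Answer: 843/7 ≈ 120.43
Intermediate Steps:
s(f, M) = -6 + f
Q(G) = G*(-6 + 2*G) (Q(G) = G*(G + (-6 + G)) = G*(-6 + 2*G))
R = 13 (R = -5 + (-10*(-1) + 2*4*(-3 + 4)) = -5 + (10 + 2*4*1) = -5 + (10 + 8) = -5 + 18 = 13)
N(c) = -3/(9 + c) (N(c) = (0 - 3)/(9 + c) = -3/(9 + c))
R*N(-2) + 126 = 13*(-3/(9 - 2)) + 126 = 13*(-3/7) + 126 = -39/7 + 126 = 843/7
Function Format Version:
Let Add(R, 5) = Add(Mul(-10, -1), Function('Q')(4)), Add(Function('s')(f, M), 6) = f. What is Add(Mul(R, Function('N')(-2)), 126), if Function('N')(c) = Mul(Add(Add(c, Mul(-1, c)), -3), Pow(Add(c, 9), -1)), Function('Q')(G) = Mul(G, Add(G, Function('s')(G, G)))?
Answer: Rational(843, 7) ≈ 120.43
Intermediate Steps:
Function('s')(f, M) = Add(-6, f)
Function('Q')(G) = Mul(G, Add(-6, Mul(2, G))) (Function('Q')(G) = Mul(G, Add(G, Add(-6, G))) = Mul(G, Add(-6, Mul(2, G))))
R = 13 (R = Add(-5, Add(Mul(-10, -1), Mul(2, 4, Add(-3, 4)))) = Add(-5, Add(10, Mul(2, 4, 1))) = Add(-5, Add(10, 8)) = Add(-5, 18) = 13)
Function('N')(c) = Mul(-3, Pow(Add(9, c), -1)) (Function('N')(c) = Mul(Add(0, -3), Pow(Add(9, c), -1)) = Mul(-3, Pow(Add(9, c), -1)))
Add(Mul(R, Function('N')(-2)), 126) = Add(Mul(13, Mul(-3, Pow(Add(9, -2), -1))), 126) = Add(Mul(13, Mul(-3, Pow(7, -1))), 126) = Add(Mul(13, Mul(-3, Rational(1, 7))), 126) = Add(Mul(13, Rational(-3, 7)), 126) = Add(Rational(-39, 7), 126) = Rational(843, 7)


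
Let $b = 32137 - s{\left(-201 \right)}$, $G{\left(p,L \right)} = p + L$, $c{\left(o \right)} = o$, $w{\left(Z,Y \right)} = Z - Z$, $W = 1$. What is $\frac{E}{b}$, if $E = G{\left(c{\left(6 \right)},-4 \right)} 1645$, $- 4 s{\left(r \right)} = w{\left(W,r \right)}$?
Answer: $\frac{470}{4591} \approx 0.10237$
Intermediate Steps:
$w{\left(Z,Y \right)} = 0$
$s{\left(r \right)} = 0$ ($s{\left(r \right)} = \left(- \frac{1}{4}\right) 0 = 0$)
$G{\left(p,L \right)} = L + p$
$b = 32137$ ($b = 32137 - 0 = 32137 + 0 = 32137$)
$E = 3290$ ($E = \left(-4 + 6\right) 1645 = 2 \cdot 1645 = 3290$)
$\frac{E}{b} = \frac{3290}{32137} = 3290 \cdot \frac{1}{32137} = \frac{470}{4591}$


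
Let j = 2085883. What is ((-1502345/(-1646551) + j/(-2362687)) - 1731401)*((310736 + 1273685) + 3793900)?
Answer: -683517888163397523978235/73401597029 ≈ -9.3120e+12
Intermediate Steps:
((-1502345/(-1646551) + j/(-2362687)) - 1731401)*((310736 + 1273685) + 3793900) = ((-1502345/(-1646551) + 2085883/(-2362687)) - 1731401)*((310736 + 1273685) + 3793900) = ((-1502345*(-1/1646551) + 2085883*(-1/2362687)) - 1731401)*(1584421 + 3793900) = ((1502345/1646551 - 2085883/2362687) - 1731401)*5378321 = (2170910594/73401597029 - 1731401)*5378321 = -127087596326697035/73401597029*5378321 = -683517888163397523978235/73401597029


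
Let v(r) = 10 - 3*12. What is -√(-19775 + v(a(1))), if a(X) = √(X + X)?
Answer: -I*√19801 ≈ -140.72*I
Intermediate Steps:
a(X) = √2*√X (a(X) = √(2*X) = √2*√X)
v(r) = -26 (v(r) = 10 - 36 = -26)
-√(-19775 + v(a(1))) = -√(-19775 - 26) = -√(-19801) = -I*√19801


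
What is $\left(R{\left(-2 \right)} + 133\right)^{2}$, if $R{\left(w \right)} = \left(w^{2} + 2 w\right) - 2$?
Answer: $17161$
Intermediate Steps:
$R{\left(w \right)} = -2 + w^{2} + 2 w$
$\left(R{\left(-2 \right)} + 133\right)^{2} = \left(\left(-2 + \left(-2\right)^{2} + 2 \left(-2\right)\right) + 133\right)^{2} = \left(\left(-2 + 4 - 4\right) + 133\right)^{2} = \left(-2 + 133\right)^{2} = 131^{2} = 17161$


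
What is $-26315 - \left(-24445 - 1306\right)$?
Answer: $-564$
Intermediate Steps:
$-26315 - \left(-24445 - 1306\right) = -26315 - -25751 = -26315 + 25751 = -564$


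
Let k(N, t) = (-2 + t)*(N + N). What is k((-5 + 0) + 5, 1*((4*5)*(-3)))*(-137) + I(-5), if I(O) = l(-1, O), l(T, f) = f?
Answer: -5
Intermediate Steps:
I(O) = O
k(N, t) = 2*N*(-2 + t) (k(N, t) = (-2 + t)*(2*N) = 2*N*(-2 + t))
k((-5 + 0) + 5, 1*((4*5)*(-3)))*(-137) + I(-5) = (2*((-5 + 0) + 5)*(-2 + 1*((4*5)*(-3))))*(-137) - 5 = (2*(-5 + 5)*(-2 + 1*(20*(-3))))*(-137) - 5 = (2*0*(-2 + 1*(-60)))*(-137) - 5 = (2*0*(-2 - 60))*(-137) - 5 = (2*0*(-62))*(-137) - 5 = 0*(-137) - 5 = 0 - 5 = -5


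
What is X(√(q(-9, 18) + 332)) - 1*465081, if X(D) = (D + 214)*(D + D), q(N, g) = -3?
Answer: -464423 + 428*√329 ≈ -4.5666e+5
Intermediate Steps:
X(D) = 2*D*(214 + D) (X(D) = (214 + D)*(2*D) = 2*D*(214 + D))
X(√(q(-9, 18) + 332)) - 1*465081 = 2*√(-3 + 332)*(214 + √(-3 + 332)) - 1*465081 = 2*√329*(214 + √329) - 465081 = -465081 + 2*√329*(214 + √329)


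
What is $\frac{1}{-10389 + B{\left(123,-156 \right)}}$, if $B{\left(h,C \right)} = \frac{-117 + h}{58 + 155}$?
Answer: $- \frac{71}{737617} \approx -9.6256 \cdot 10^{-5}$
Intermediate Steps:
$B{\left(h,C \right)} = - \frac{39}{71} + \frac{h}{213}$ ($B{\left(h,C \right)} = \frac{-117 + h}{213} = \left(-117 + h\right) \frac{1}{213} = - \frac{39}{71} + \frac{h}{213}$)
$\frac{1}{-10389 + B{\left(123,-156 \right)}} = \frac{1}{-10389 + \left(- \frac{39}{71} + \frac{1}{213} \cdot 123\right)} = \frac{1}{-10389 + \left(- \frac{39}{71} + \frac{41}{71}\right)} = \frac{1}{-10389 + \frac{2}{71}} = \frac{1}{- \frac{737617}{71}} = - \frac{71}{737617}$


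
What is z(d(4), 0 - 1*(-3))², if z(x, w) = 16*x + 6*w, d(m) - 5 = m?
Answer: 26244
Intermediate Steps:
d(m) = 5 + m
z(x, w) = 6*w + 16*x
z(d(4), 0 - 1*(-3))² = (6*(0 - 1*(-3)) + 16*(5 + 4))² = (6*(0 + 3) + 16*9)² = (6*3 + 144)² = (18 + 144)² = 162² = 26244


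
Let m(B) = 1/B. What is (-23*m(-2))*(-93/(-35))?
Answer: 2139/70 ≈ 30.557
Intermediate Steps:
m(B) = 1/B
(-23*m(-2))*(-93/(-35)) = (-23/(-2))*(-93/(-35)) = (-23*(-½))*(-93*(-1/35)) = (23/2)*(93/35) = 2139/70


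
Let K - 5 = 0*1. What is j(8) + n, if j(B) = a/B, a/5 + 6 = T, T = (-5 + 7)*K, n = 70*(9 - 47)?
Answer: -5315/2 ≈ -2657.5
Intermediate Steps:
n = -2660 (n = 70*(-38) = -2660)
K = 5 (K = 5 + 0*1 = 5 + 0 = 5)
T = 10 (T = (-5 + 7)*5 = 2*5 = 10)
a = 20 (a = -30 + 5*10 = -30 + 50 = 20)
j(B) = 20/B
j(8) + n = 20/8 - 2660 = 20*(1/8) - 2660 = 5/2 - 2660 = -5315/2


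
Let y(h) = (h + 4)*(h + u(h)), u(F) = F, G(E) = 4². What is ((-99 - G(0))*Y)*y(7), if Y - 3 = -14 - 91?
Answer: 1806420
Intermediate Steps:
G(E) = 16
y(h) = 2*h*(4 + h) (y(h) = (h + 4)*(h + h) = (4 + h)*(2*h) = 2*h*(4 + h))
Y = -102 (Y = 3 + (-14 - 91) = 3 - 105 = -102)
((-99 - G(0))*Y)*y(7) = ((-99 - 1*16)*(-102))*(2*7*(4 + 7)) = ((-99 - 16)*(-102))*(2*7*11) = -115*(-102)*154 = 11730*154 = 1806420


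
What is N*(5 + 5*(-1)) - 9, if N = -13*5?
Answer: -9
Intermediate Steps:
N = -65
N*(5 + 5*(-1)) - 9 = -65*(5 + 5*(-1)) - 9 = -65*(5 - 5) - 9 = -65*0 - 9 = 0 - 9 = -9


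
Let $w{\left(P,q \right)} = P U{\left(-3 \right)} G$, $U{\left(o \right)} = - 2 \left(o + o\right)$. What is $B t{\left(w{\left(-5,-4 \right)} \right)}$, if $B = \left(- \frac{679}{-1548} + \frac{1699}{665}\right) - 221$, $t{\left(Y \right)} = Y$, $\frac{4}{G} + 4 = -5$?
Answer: $- \frac{897680932}{154413} \approx -5813.5$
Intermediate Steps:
$G = - \frac{4}{9}$ ($G = \frac{4}{-4 - 5} = \frac{4}{-9} = 4 \left(- \frac{1}{9}\right) = - \frac{4}{9} \approx -0.44444$)
$U{\left(o \right)} = - 4 o$ ($U{\left(o \right)} = - 2 \cdot 2 o = - 4 o$)
$w{\left(P,q \right)} = - \frac{16 P}{3}$ ($w{\left(P,q \right)} = P \left(\left(-4\right) \left(-3\right)\right) \left(- \frac{4}{9}\right) = P 12 \left(- \frac{4}{9}\right) = 12 P \left(- \frac{4}{9}\right) = - \frac{16 P}{3}$)
$B = - \frac{224420233}{1029420}$ ($B = \left(\left(-679\right) \left(- \frac{1}{1548}\right) + 1699 \cdot \frac{1}{665}\right) - 221 = \left(\frac{679}{1548} + \frac{1699}{665}\right) - 221 = \frac{3081587}{1029420} - 221 = - \frac{224420233}{1029420} \approx -218.01$)
$B t{\left(w{\left(-5,-4 \right)} \right)} = - \frac{224420233 \left(\left(- \frac{16}{3}\right) \left(-5\right)\right)}{1029420} = \left(- \frac{224420233}{1029420}\right) \frac{80}{3} = - \frac{897680932}{154413}$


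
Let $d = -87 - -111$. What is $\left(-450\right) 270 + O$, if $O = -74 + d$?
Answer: $-121550$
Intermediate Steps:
$d = 24$ ($d = -87 + 111 = 24$)
$O = -50$ ($O = -74 + 24 = -50$)
$\left(-450\right) 270 + O = \left(-450\right) 270 - 50 = -121500 - 50 = -121550$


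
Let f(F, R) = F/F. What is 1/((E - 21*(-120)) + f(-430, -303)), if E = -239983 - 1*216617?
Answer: -1/454079 ≈ -2.2023e-6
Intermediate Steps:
f(F, R) = 1
E = -456600 (E = -239983 - 216617 = -456600)
1/((E - 21*(-120)) + f(-430, -303)) = 1/((-456600 - 21*(-120)) + 1) = 1/((-456600 + 2520) + 1) = 1/(-454080 + 1) = 1/(-454079) = -1/454079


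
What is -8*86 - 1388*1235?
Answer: -1714868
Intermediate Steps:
-8*86 - 1388*1235 = -688 - 1714180 = -1714868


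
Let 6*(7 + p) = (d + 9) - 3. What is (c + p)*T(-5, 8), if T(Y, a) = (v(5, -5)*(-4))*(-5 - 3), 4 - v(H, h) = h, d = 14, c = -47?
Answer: -14592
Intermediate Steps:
v(H, h) = 4 - h
T(Y, a) = 288 (T(Y, a) = ((4 - 1*(-5))*(-4))*(-5 - 3) = ((4 + 5)*(-4))*(-8) = (9*(-4))*(-8) = -36*(-8) = 288)
p = -11/3 (p = -7 + ((14 + 9) - 3)/6 = -7 + (23 - 3)/6 = -7 + (⅙)*20 = -7 + 10/3 = -11/3 ≈ -3.6667)
(c + p)*T(-5, 8) = (-47 - 11/3)*288 = -152/3*288 = -14592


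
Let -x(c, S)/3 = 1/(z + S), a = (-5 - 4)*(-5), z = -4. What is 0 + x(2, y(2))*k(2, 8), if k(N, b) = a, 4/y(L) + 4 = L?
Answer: 45/2 ≈ 22.500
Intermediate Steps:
y(L) = 4/(-4 + L)
a = 45 (a = -9*(-5) = 45)
k(N, b) = 45
x(c, S) = -3/(-4 + S)
0 + x(2, y(2))*k(2, 8) = 0 - 3/(-4 + 4/(-4 + 2))*45 = 0 - 3/(-4 + 4/(-2))*45 = 0 - 3/(-4 + 4*(-½))*45 = 0 - 3/(-4 - 2)*45 = 0 - 3/(-6)*45 = 0 - 3*(-⅙)*45 = 0 + (½)*45 = 0 + 45/2 = 45/2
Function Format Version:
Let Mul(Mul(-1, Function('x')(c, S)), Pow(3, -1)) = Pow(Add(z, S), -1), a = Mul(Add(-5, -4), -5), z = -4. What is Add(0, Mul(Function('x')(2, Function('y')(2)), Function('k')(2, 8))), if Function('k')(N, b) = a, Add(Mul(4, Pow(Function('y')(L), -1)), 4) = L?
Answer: Rational(45, 2) ≈ 22.500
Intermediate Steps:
Function('y')(L) = Mul(4, Pow(Add(-4, L), -1))
a = 45 (a = Mul(-9, -5) = 45)
Function('k')(N, b) = 45
Function('x')(c, S) = Mul(-3, Pow(Add(-4, S), -1))
Add(0, Mul(Function('x')(2, Function('y')(2)), Function('k')(2, 8))) = Add(0, Mul(Mul(-3, Pow(Add(-4, Mul(4, Pow(Add(-4, 2), -1))), -1)), 45)) = Add(0, Mul(Mul(-3, Pow(Add(-4, Mul(4, Pow(-2, -1))), -1)), 45)) = Add(0, Mul(Mul(-3, Pow(Add(-4, Mul(4, Rational(-1, 2))), -1)), 45)) = Add(0, Mul(Mul(-3, Pow(Add(-4, -2), -1)), 45)) = Add(0, Mul(Mul(-3, Pow(-6, -1)), 45)) = Add(0, Mul(Mul(-3, Rational(-1, 6)), 45)) = Add(0, Mul(Rational(1, 2), 45)) = Add(0, Rational(45, 2)) = Rational(45, 2)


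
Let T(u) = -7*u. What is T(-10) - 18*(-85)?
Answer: 1600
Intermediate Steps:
T(-10) - 18*(-85) = -7*(-10) - 18*(-85) = 70 + 1530 = 1600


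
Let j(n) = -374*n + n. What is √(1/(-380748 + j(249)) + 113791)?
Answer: √113447422297270/31575 ≈ 337.33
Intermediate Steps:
j(n) = -373*n
√(1/(-380748 + j(249)) + 113791) = √(1/(-380748 - 373*249) + 113791) = √(1/(-380748 - 92877) + 113791) = √(1/(-473625) + 113791) = √(-1/473625 + 113791) = √(53894262374/473625) = √113447422297270/31575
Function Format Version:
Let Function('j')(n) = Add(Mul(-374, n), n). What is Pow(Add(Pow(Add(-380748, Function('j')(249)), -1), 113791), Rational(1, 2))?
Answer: Mul(Rational(1, 31575), Pow(113447422297270, Rational(1, 2))) ≈ 337.33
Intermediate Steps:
Function('j')(n) = Mul(-373, n)
Pow(Add(Pow(Add(-380748, Function('j')(249)), -1), 113791), Rational(1, 2)) = Pow(Add(Pow(Add(-380748, Mul(-373, 249)), -1), 113791), Rational(1, 2)) = Pow(Add(Pow(Add(-380748, -92877), -1), 113791), Rational(1, 2)) = Pow(Add(Pow(-473625, -1), 113791), Rational(1, 2)) = Pow(Add(Rational(-1, 473625), 113791), Rational(1, 2)) = Pow(Rational(53894262374, 473625), Rational(1, 2)) = Mul(Rational(1, 31575), Pow(113447422297270, Rational(1, 2)))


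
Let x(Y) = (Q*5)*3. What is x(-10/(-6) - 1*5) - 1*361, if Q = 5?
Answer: -286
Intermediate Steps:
x(Y) = 75 (x(Y) = (5*5)*3 = 25*3 = 75)
x(-10/(-6) - 1*5) - 1*361 = 75 - 1*361 = 75 - 361 = -286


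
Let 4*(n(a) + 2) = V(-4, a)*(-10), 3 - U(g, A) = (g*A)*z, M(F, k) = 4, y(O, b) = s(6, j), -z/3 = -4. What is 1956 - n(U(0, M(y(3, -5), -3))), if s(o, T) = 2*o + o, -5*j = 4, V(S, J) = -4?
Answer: 1948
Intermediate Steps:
z = 12 (z = -3*(-4) = 12)
j = -4/5 (j = -1/5*4 = -4/5 ≈ -0.80000)
s(o, T) = 3*o
y(O, b) = 18 (y(O, b) = 3*6 = 18)
U(g, A) = 3 - 12*A*g (U(g, A) = 3 - g*A*12 = 3 - A*g*12 = 3 - 12*A*g)
n(a) = 8 (n(a) = -2 + (-4*(-10))/4 = -2 + (1/4)*40 = -2 + 10 = 8)
1956 - n(U(0, M(y(3, -5), -3))) = 1956 - 1*8 = 1956 - 8 = 1948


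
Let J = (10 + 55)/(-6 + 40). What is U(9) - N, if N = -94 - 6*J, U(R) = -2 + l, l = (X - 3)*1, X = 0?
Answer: 1708/17 ≈ 100.47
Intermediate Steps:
J = 65/34 ≈ 1.9118
l = -3 (l = (0 - 3)*1 = -3*1 = -3)
U(R) = -5 (U(R) = -2 - 3 = -5)
N = -1793/17 (N = -94 - 6*65/34 = -94 - 195/17 = -1793/17 ≈ -105.47)
U(9) - N = -5 - 1*(-1793/17) = -5 + 1793/17 = 1708/17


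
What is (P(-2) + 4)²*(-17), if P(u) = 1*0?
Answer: -272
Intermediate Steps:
P(u) = 0
(P(-2) + 4)²*(-17) = (0 + 4)²*(-17) = 4²*(-17) = 16*(-17) = -272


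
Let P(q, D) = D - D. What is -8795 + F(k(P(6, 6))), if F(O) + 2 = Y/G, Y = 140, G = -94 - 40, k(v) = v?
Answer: -589469/67 ≈ -8798.0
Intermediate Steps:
P(q, D) = 0
G = -134
F(O) = -204/67 (F(O) = -2 + 140/(-134) = -2 + 140*(-1/134) = -2 - 70/67 = -204/67)
-8795 + F(k(P(6, 6))) = -8795 - 204/67 = -589469/67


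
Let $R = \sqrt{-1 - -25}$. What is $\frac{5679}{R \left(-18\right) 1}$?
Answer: $- \frac{631 \sqrt{6}}{24} \approx -64.401$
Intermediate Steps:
$R = 2 \sqrt{6}$ ($R = \sqrt{-1 + 25} = \sqrt{24} = 2 \sqrt{6} \approx 4.899$)
$\frac{5679}{R \left(-18\right) 1} = \frac{5679}{2 \sqrt{6} \left(-18\right) 1} = \frac{5679}{- 36 \sqrt{6} \cdot 1} = \frac{5679}{\left(-36\right) \sqrt{6}} = 5679 \left(- \frac{\sqrt{6}}{216}\right) = - \frac{631 \sqrt{6}}{24}$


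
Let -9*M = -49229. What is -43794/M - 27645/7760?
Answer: -9112389/787664 ≈ -11.569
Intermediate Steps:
M = 49229/9 (M = -1/9*(-49229) = 49229/9 ≈ 5469.9)
-43794/M - 27645/7760 = -43794/49229/9 - 27645/7760 = -43794*9/49229 - 27645*1/7760 = -394146/49229 - 57/16 = -9112389/787664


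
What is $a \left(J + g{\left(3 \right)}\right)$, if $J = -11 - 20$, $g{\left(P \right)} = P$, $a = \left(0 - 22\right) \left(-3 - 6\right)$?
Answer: $-5544$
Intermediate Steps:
$a = 198$ ($a = \left(-22\right) \left(-9\right) = 198$)
$J = -31$
$a \left(J + g{\left(3 \right)}\right) = 198 \left(-31 + 3\right) = 198 \left(-28\right) = -5544$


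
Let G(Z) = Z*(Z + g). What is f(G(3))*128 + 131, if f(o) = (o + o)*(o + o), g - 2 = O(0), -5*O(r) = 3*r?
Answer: 115331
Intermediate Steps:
O(r) = -3*r/5
g = 2 (g = 2 - ⅗*0 = 2 + 0 = 2)
G(Z) = Z*(2 + Z) (G(Z) = Z*(Z + 2) = Z*(2 + Z))
f(o) = 4*o² (f(o) = (2*o)*(2*o) = 4*o²)
f(G(3))*128 + 131 = (4*(3*(2 + 3))²)*128 + 131 = (4*(3*5)²)*128 + 131 = (4*15²)*128 + 131 = (4*225)*128 + 131 = 900*128 + 131 = 115200 + 131 = 115331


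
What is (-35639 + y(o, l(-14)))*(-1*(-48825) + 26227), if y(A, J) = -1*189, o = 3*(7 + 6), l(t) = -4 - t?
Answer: -2688963056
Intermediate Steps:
o = 39 (o = 3*13 = 39)
y(A, J) = -189
(-35639 + y(o, l(-14)))*(-1*(-48825) + 26227) = (-35639 - 189)*(-1*(-48825) + 26227) = -35828*(48825 + 26227) = -35828*75052 = -2688963056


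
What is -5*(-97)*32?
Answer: 15520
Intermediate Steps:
-5*(-97)*32 = 485*32 = 15520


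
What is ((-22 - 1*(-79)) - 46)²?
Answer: 121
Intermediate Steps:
((-22 - 1*(-79)) - 46)² = ((-22 + 79) - 46)² = (57 - 46)² = 11² = 121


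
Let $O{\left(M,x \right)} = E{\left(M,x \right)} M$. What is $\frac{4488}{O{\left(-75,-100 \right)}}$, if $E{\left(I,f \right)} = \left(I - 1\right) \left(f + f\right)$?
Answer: $- \frac{187}{47500} \approx -0.0039368$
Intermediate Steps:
$E{\left(I,f \right)} = 2 f \left(-1 + I\right)$ ($E{\left(I,f \right)} = \left(-1 + I\right) 2 f = 2 f \left(-1 + I\right)$)
$O{\left(M,x \right)} = 2 M x \left(-1 + M\right)$ ($O{\left(M,x \right)} = 2 x \left(-1 + M\right) M = 2 M x \left(-1 + M\right)$)
$\frac{4488}{O{\left(-75,-100 \right)}} = \frac{4488}{2 \left(-75\right) \left(-100\right) \left(-1 - 75\right)} = \frac{4488}{2 \left(-75\right) \left(-100\right) \left(-76\right)} = \frac{4488}{-1140000} = 4488 \left(- \frac{1}{1140000}\right) = - \frac{187}{47500}$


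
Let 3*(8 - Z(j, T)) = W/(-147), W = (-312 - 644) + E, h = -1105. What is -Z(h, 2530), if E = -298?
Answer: -758/147 ≈ -5.1565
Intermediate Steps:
W = -1254 (W = (-312 - 644) - 298 = -956 - 298 = -1254)
Z(j, T) = 758/147 (Z(j, T) = 8 - (-418)/(-147) = 8 - (-418)*(-1)/147 = 8 - 1/3*418/49 = 8 - 418/147 = 758/147)
-Z(h, 2530) = -1*758/147 = -758/147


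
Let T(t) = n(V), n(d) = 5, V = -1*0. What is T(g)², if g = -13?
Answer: 25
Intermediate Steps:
V = 0
T(t) = 5
T(g)² = 5² = 25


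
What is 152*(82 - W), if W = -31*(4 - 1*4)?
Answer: 12464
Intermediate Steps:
W = 0 (W = -31*(4 - 4) = -31*0 = 0)
152*(82 - W) = 152*(82 - 1*0) = 152*(82 + 0) = 152*82 = 12464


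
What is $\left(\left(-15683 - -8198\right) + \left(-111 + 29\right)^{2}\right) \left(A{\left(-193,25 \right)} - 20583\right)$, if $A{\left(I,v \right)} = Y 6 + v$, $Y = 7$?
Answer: $15612676$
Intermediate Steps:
$A{\left(I,v \right)} = 42 + v$ ($A{\left(I,v \right)} = 7 \cdot 6 + v = 42 + v$)
$\left(\left(-15683 - -8198\right) + \left(-111 + 29\right)^{2}\right) \left(A{\left(-193,25 \right)} - 20583\right) = \left(\left(-15683 - -8198\right) + \left(-111 + 29\right)^{2}\right) \left(\left(42 + 25\right) - 20583\right) = \left(\left(-15683 + 8198\right) + \left(-82\right)^{2}\right) \left(67 - 20583\right) = \left(-7485 + 6724\right) \left(-20516\right) = \left(-761\right) \left(-20516\right) = 15612676$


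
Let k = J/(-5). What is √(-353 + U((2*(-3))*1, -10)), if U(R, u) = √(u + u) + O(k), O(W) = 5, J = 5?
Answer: √(-348 + 2*I*√5) ≈ 0.1199 + 18.655*I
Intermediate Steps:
k = -1 (k = 5/(-5) = 5*(-⅕) = -1)
U(R, u) = 5 + √2*√u (U(R, u) = √(u + u) + 5 = √(2*u) + 5 = √2*√u + 5 = 5 + √2*√u)
√(-353 + U((2*(-3))*1, -10)) = √(-353 + (5 + √2*√(-10))) = √(-353 + (5 + √2*(I*√10))) = √(-353 + (5 + 2*I*√5)) = √(-348 + 2*I*√5)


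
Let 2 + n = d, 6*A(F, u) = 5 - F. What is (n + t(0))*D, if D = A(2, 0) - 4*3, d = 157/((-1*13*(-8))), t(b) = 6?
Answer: -13179/208 ≈ -63.361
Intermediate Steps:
A(F, u) = 5/6 - F/6 (A(F, u) = (5 - F)/6 = 5/6 - F/6)
d = 157/104 (d = 157/((-13*(-8))) = 157/104 ≈ 1.5096)
n = -51/104 (n = -2 + 157/104 = -51/104 ≈ -0.49038)
D = -23/2 (D = (5/6 - 1/6*2) - 4*3 = (5/6 - 1/3) - 12 = 1/2 - 12 = -23/2 ≈ -11.500)
(n + t(0))*D = (-51/104 + 6)*(-23/2) = (573/104)*(-23/2) = -13179/208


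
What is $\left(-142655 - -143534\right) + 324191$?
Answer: $325070$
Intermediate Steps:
$\left(-142655 - -143534\right) + 324191 = \left(-142655 + 143534\right) + 324191 = 879 + 324191 = 325070$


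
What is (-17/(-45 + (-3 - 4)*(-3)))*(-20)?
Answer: -85/6 ≈ -14.167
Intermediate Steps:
(-17/(-45 + (-3 - 4)*(-3)))*(-20) = (-17/(-45 - 7*(-3)))*(-20) = (-17/(-45 + 21))*(-20) = (-17/(-24))*(-20) = -1/24*(-17)*(-20) = (17/24)*(-20) = -85/6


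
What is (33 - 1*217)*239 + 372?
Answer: -43604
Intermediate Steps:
(33 - 1*217)*239 + 372 = (33 - 217)*239 + 372 = -184*239 + 372 = -43976 + 372 = -43604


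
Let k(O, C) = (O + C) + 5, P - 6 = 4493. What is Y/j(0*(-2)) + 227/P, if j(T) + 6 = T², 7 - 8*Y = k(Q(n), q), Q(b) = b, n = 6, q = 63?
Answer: 312329/215952 ≈ 1.4463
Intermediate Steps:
P = 4499 (P = 6 + 4493 = 4499)
k(O, C) = 5 + C + O (k(O, C) = (C + O) + 5 = 5 + C + O)
Y = -67/8 (Y = 7/8 - (5 + 63 + 6)/8 = 7/8 - ⅛*74 = 7/8 - 37/4 = -67/8 ≈ -8.3750)
j(T) = -6 + T²
Y/j(0*(-2)) + 227/P = -67/(8*(-6 + (0*(-2))²)) + 227/4499 = -67/(8*(-6 + 0²)) + 227*(1/4499) = -67/(8*(-6 + 0)) + 227/4499 = -67/8/(-6) + 227/4499 = -67/8*(-⅙) + 227/4499 = 67/48 + 227/4499 = 312329/215952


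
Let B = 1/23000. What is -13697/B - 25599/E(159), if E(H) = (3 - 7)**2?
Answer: -5040521599/16 ≈ -3.1503e+8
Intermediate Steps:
E(H) = 16 (E(H) = (-4)**2 = 16)
B = 1/23000 ≈ 4.3478e-5
-13697/B - 25599/E(159) = -13697/1/23000 - 25599/16 = -13697*23000 - 25599*1/16 = -315031000 - 25599/16 = -5040521599/16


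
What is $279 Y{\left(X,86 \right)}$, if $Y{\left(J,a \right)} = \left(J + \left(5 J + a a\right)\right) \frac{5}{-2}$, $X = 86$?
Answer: $-5518620$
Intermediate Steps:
$Y{\left(J,a \right)} = - 15 J - \frac{5 a^{2}}{2}$ ($Y{\left(J,a \right)} = \left(J + \left(5 J + a^{2}\right)\right) 5 \left(- \frac{1}{2}\right) = \left(J + \left(a^{2} + 5 J\right)\right) \left(- \frac{5}{2}\right) = \left(a^{2} + 6 J\right) \left(- \frac{5}{2}\right) = - 15 J - \frac{5 a^{2}}{2}$)
$279 Y{\left(X,86 \right)} = 279 \left(\left(-15\right) 86 - \frac{5 \cdot 86^{2}}{2}\right) = 279 \left(-1290 - 18490\right) = 279 \left(-19780\right) = -5518620$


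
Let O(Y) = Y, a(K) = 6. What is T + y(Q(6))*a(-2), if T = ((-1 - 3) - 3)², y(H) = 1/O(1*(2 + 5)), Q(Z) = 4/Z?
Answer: 349/7 ≈ 49.857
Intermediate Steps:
y(H) = ⅐ (y(H) = 1/(1*(2 + 5)) = 1/(1*7) = 1/7 = ⅐)
T = 49 (T = (-4 - 3)² = (-7)² = 49)
T + y(Q(6))*a(-2) = 49 + (⅐)*6 = 49 + 6/7 = 349/7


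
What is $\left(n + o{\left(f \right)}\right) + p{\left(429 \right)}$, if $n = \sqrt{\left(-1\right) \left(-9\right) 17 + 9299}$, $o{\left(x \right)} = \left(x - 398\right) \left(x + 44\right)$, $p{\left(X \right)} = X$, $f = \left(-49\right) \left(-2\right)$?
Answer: $-42171 + 2 \sqrt{2363} \approx -42074.0$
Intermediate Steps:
$f = 98$
$o{\left(x \right)} = \left(-398 + x\right) \left(44 + x\right)$
$n = 2 \sqrt{2363}$ ($n = \sqrt{9 \cdot 17 + 9299} = \sqrt{153 + 9299} = \sqrt{9452} = 2 \sqrt{2363} \approx 97.221$)
$\left(n + o{\left(f \right)}\right) + p{\left(429 \right)} = \left(2 \sqrt{2363} - \left(52204 - 9604\right)\right) + 429 = \left(2 \sqrt{2363} - 42600\right) + 429 = \left(-42600 + 2 \sqrt{2363}\right) + 429 = -42171 + 2 \sqrt{2363}$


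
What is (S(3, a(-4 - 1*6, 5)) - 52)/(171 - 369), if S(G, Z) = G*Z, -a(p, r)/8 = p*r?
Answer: -574/99 ≈ -5.7980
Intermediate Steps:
a(p, r) = -8*p*r
(S(3, a(-4 - 1*6, 5)) - 52)/(171 - 369) = (3*(-8*(-4 - 1*6)*5) - 52)/(171 - 369) = (3*(-8*(-4 - 6)*5) - 52)/(-198) = (3*(-8*(-10)*5) - 52)*(-1/198) = (3*400 - 52)*(-1/198) = (1200 - 52)*(-1/198) = 1148*(-1/198) = -574/99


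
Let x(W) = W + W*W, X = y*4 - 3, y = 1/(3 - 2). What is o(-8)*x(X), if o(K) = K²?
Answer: 128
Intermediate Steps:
y = 1 (y = 1/1 = 1)
X = 1 (X = 1*4 - 3 = 4 - 3 = 1)
x(W) = W + W²
o(-8)*x(X) = (-8)²*(1*(1 + 1)) = 64*(1*2) = 64*2 = 128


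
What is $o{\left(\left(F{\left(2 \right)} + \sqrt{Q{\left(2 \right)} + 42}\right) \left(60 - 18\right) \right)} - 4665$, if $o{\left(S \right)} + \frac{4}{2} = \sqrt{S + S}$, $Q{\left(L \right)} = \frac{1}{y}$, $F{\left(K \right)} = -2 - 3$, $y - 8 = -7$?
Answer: $-4667 + 2 \sqrt{-105 + 21 \sqrt{43}} \approx -4655.6$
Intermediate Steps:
$y = 1$ ($y = 8 - 7 = 1$)
$F{\left(K \right)} = -5$
$Q{\left(L \right)} = 1$ ($Q{\left(L \right)} = 1^{-1} = 1$)
$o{\left(S \right)} = -2 + \sqrt{2} \sqrt{S}$ ($o{\left(S \right)} = -2 + \sqrt{S + S} = -2 + \sqrt{2 S} = -2 + \sqrt{2} \sqrt{S}$)
$o{\left(\left(F{\left(2 \right)} + \sqrt{Q{\left(2 \right)} + 42}\right) \left(60 - 18\right) \right)} - 4665 = \left(-2 + \sqrt{2} \sqrt{\left(-5 + \sqrt{1 + 42}\right) \left(60 - 18\right)}\right) - 4665 = \left(-2 + \sqrt{2} \sqrt{\left(-5 + \sqrt{43}\right) 42}\right) - 4665 = \left(-2 + \sqrt{2} \sqrt{-210 + 42 \sqrt{43}}\right) - 4665 = -4667 + \sqrt{2} \sqrt{-210 + 42 \sqrt{43}}$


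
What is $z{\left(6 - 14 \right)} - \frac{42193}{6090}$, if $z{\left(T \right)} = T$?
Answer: $- \frac{90913}{6090} \approx -14.928$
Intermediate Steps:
$z{\left(6 - 14 \right)} - \frac{42193}{6090} = \left(6 - 14\right) - \frac{42193}{6090} = -8 - \frac{42193}{6090} = - \frac{90913}{6090}$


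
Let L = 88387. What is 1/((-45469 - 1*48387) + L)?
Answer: -1/5469 ≈ -0.00018285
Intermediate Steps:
1/((-45469 - 1*48387) + L) = 1/((-45469 - 1*48387) + 88387) = 1/((-45469 - 48387) + 88387) = 1/(-93856 + 88387) = 1/(-5469) = -1/5469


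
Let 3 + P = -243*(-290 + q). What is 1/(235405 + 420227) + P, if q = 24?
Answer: 42376774321/655632 ≈ 64635.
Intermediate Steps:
P = 64635 (P = -3 - 243*(-290 + 24) = -3 - 243*(-266) = -3 + 64638 = 64635)
1/(235405 + 420227) + P = 1/(235405 + 420227) + 64635 = 1/655632 + 64635 = 42376774321/655632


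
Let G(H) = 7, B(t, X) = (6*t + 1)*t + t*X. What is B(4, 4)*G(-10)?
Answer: 812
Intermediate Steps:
B(t, X) = X*t + t*(1 + 6*t) (B(t, X) = (1 + 6*t)*t + X*t = t*(1 + 6*t) + X*t = X*t + t*(1 + 6*t))
B(4, 4)*G(-10) = (4*(1 + 4 + 6*4))*7 = (4*(1 + 4 + 24))*7 = (4*29)*7 = 116*7 = 812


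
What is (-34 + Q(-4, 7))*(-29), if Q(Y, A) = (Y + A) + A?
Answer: 696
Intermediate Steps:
Q(Y, A) = Y + 2*A (Q(Y, A) = (A + Y) + A = Y + 2*A)
(-34 + Q(-4, 7))*(-29) = (-34 + (-4 + 2*7))*(-29) = (-34 + (-4 + 14))*(-29) = (-34 + 10)*(-29) = -24*(-29) = 696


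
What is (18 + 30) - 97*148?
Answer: -14308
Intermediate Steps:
(18 + 30) - 97*148 = 48 - 14356 = -14308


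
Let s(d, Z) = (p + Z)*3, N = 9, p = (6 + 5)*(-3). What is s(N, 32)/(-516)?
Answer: 1/172 ≈ 0.0058140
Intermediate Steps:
p = -33 (p = 11*(-3) = -33)
s(d, Z) = -99 + 3*Z (s(d, Z) = (-33 + Z)*3 = -99 + 3*Z)
s(N, 32)/(-516) = (-99 + 3*32)/(-516) = (-99 + 96)*(-1/516) = -3*(-1/516) = 1/172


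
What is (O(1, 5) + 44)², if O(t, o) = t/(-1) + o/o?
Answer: 1936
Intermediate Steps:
O(t, o) = 1 - t (O(t, o) = t*(-1) + 1 = -t + 1 = 1 - t)
(O(1, 5) + 44)² = ((1 - 1*1) + 44)² = ((1 - 1) + 44)² = (0 + 44)² = 44² = 1936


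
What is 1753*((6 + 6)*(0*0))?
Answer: 0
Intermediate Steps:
1753*((6 + 6)*(0*0)) = 1753*(12*0) = 1753*0 = 0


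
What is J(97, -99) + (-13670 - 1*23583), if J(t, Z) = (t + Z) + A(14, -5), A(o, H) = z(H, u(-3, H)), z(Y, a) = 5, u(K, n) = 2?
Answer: -37250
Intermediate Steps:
A(o, H) = 5
J(t, Z) = 5 + Z + t (J(t, Z) = (t + Z) + 5 = (Z + t) + 5 = 5 + Z + t)
J(97, -99) + (-13670 - 1*23583) = (5 - 99 + 97) + (-13670 - 1*23583) = 3 + (-13670 - 23583) = 3 - 37253 = -37250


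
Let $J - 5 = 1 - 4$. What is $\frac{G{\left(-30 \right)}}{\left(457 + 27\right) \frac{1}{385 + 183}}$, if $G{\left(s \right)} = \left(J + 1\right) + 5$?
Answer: $\frac{1136}{121} \approx 9.3884$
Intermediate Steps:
$J = 2$ ($J = 5 + \left(1 - 4\right) = 5 - 3 = 2$)
$G{\left(s \right)} = 8$ ($G{\left(s \right)} = \left(2 + 1\right) + 5 = 3 + 5 = 8$)
$\frac{G{\left(-30 \right)}}{\left(457 + 27\right) \frac{1}{385 + 183}} = \frac{8}{\left(457 + 27\right) \frac{1}{385 + 183}} = \frac{8}{484 \cdot \frac{1}{568}} = \frac{8}{\frac{121}{142}} = 8 \cdot \frac{142}{121} = \frac{1136}{121}$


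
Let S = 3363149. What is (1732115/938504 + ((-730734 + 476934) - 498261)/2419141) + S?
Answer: 1090801123942949001/324339072152 ≈ 3.3632e+6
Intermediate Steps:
(1732115/938504 + ((-730734 + 476934) - 498261)/2419141) + S = (1732115/938504 + ((-730734 + 476934) - 498261)/2419141) + 3363149 = (1732115*(1/938504) + (-253800 - 498261)*(1/2419141)) + 3363149 = (247445/134072 - 752061*1/2419141) + 3363149 = (247445/134072 - 752061/2419141) + 3363149 = 497774022353/324339072152 + 3363149 = 1090801123942949001/324339072152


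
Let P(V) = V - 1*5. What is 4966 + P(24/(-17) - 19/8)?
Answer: 674181/136 ≈ 4957.2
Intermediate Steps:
P(V) = -5 + V (P(V) = V - 5 = -5 + V)
4966 + P(24/(-17) - 19/8) = 4966 + (-5 + (24/(-17) - 19/8)) = 4966 + (-5 + (24*(-1/17) - 19*⅛)) = 4966 + (-5 + (-24/17 - 19/8)) = 4966 + (-5 - 515/136) = 4966 - 1195/136 = 674181/136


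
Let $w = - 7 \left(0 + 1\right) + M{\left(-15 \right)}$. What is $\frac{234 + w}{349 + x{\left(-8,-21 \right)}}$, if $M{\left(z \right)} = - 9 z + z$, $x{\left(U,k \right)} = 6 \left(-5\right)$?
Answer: $\frac{347}{319} \approx 1.0878$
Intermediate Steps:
$x{\left(U,k \right)} = -30$
$M{\left(z \right)} = - 8 z$
$w = 113$ ($w = - 7 \left(0 + 1\right) - -120 = \left(-7\right) 1 + 120 = -7 + 120 = 113$)
$\frac{234 + w}{349 + x{\left(-8,-21 \right)}} = \frac{234 + 113}{349 - 30} = \frac{347}{319}$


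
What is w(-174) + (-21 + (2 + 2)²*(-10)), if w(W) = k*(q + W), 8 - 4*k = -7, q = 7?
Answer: -3229/4 ≈ -807.25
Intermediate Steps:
k = 15/4 (k = 2 - ¼*(-7) = 2 + 7/4 = 15/4 ≈ 3.7500)
w(W) = 105/4 + 15*W/4 (w(W) = 15*(7 + W)/4 = 105/4 + 15*W/4)
w(-174) + (-21 + (2 + 2)²*(-10)) = (105/4 + (15/4)*(-174)) + (-21 + (2 + 2)²*(-10)) = (105/4 - 1305/2) + (-21 + 4²*(-10)) = -2505/4 + (-21 + 16*(-10)) = -2505/4 + (-21 - 160) = -2505/4 - 181 = -3229/4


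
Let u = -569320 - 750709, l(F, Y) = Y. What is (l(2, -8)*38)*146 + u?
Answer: -1364413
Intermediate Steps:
u = -1320029
(l(2, -8)*38)*146 + u = -8*38*146 - 1320029 = -304*146 - 1320029 = -44384 - 1320029 = -1364413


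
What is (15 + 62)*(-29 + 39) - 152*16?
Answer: -1662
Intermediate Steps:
(15 + 62)*(-29 + 39) - 152*16 = 77*10 - 2432 = 770 - 2432 = -1662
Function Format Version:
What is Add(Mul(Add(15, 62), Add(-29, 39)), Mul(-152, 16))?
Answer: -1662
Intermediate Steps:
Add(Mul(Add(15, 62), Add(-29, 39)), Mul(-152, 16)) = Add(Mul(77, 10), -2432) = Add(770, -2432) = -1662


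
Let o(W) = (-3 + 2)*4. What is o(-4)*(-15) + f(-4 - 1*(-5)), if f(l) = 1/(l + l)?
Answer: 121/2 ≈ 60.500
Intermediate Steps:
o(W) = -4 (o(W) = -1*4 = -4)
f(l) = 1/(2*l)
o(-4)*(-15) + f(-4 - 1*(-5)) = -4*(-15) + 1/(2*(-4 - 1*(-5))) = 60 + 1/(2*(-4 + 5)) = 60 + (½)/1 = 60 + (½)*1 = 60 + ½ = 121/2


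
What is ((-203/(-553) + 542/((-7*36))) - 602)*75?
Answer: -150251575/3318 ≈ -45284.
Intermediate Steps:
((-203/(-553) + 542/((-7*36))) - 602)*75 = ((-203*(-1/553) + 542/(-252)) - 602)*75 = ((29/79 + 542*(-1/252)) - 602)*75 = ((29/79 - 271/126) - 602)*75 = (-17755/9954 - 602)*75 = -6010063/9954*75 = -150251575/3318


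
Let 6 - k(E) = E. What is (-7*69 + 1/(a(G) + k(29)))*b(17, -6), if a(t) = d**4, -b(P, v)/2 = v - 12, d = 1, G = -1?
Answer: -191286/11 ≈ -17390.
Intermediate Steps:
b(P, v) = 24 - 2*v (b(P, v) = -2*(v - 12) = -2*(-12 + v) = 24 - 2*v)
k(E) = 6 - E
a(t) = 1 (a(t) = 1**4 = 1)
(-7*69 + 1/(a(G) + k(29)))*b(17, -6) = (-7*69 + 1/(1 + (6 - 1*29)))*(24 - 2*(-6)) = (-483 + 1/(1 + (6 - 29)))*(24 + 12) = (-483 + 1/(1 - 23))*36 = (-483 + 1/(-22))*36 = (-483 - 1/22)*36 = -10627/22*36 = -191286/11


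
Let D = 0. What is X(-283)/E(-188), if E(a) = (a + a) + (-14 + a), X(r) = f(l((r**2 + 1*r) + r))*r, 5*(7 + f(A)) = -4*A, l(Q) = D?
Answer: -1981/578 ≈ -3.4273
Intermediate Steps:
l(Q) = 0
f(A) = -7 - 4*A/5 (f(A) = -7 + (-4*A)/5 = -7 - 4*A/5)
X(r) = -7*r (X(r) = (-7 - 4/5*0)*r = (-7 + 0)*r = -7*r)
E(a) = -14 + 3*a (E(a) = 2*a + (-14 + a) = -14 + 3*a)
X(-283)/E(-188) = (-7*(-283))/(-14 + 3*(-188)) = 1981/(-14 - 564) = 1981/(-578) = 1981*(-1/578) = -1981/578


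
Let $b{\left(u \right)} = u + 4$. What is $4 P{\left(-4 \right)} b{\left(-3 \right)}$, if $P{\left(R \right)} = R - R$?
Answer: $0$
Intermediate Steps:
$b{\left(u \right)} = 4 + u$
$P{\left(R \right)} = 0$
$4 P{\left(-4 \right)} b{\left(-3 \right)} = 4 \cdot 0 \left(4 - 3\right) = 0 \cdot 1 = 0$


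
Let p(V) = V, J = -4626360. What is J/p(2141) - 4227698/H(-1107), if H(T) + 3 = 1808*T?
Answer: -9250418357822/4285123719 ≈ -2158.7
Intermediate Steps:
H(T) = -3 + 1808*T
J/p(2141) - 4227698/H(-1107) = -4626360/2141 - 4227698/(-3 + 1808*(-1107)) = -4626360*1/2141 - 4227698/(-3 - 2001456) = -4626360/2141 - 4227698/(-2001459) = -4626360/2141 - 4227698*(-1/2001459) = -4626360/2141 + 4227698/2001459 = -9250418357822/4285123719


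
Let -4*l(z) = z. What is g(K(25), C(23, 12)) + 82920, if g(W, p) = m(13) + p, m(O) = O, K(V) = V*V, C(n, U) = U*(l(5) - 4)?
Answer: 82870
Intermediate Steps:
l(z) = -z/4
C(n, U) = -21*U/4 (C(n, U) = U*(-1/4*5 - 4) = U*(-5/4 - 4) = U*(-21/4) = -21*U/4)
K(V) = V**2
g(W, p) = 13 + p
g(K(25), C(23, 12)) + 82920 = (13 - 21/4*12) + 82920 = (13 - 63) + 82920 = -50 + 82920 = 82870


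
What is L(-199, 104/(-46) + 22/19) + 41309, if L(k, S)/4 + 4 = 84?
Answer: 41629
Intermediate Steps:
L(k, S) = 320 (L(k, S) = -16 + 4*84 = -16 + 336 = 320)
L(-199, 104/(-46) + 22/19) + 41309 = 320 + 41309 = 41629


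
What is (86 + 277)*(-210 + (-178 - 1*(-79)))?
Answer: -112167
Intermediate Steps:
(86 + 277)*(-210 + (-178 - 1*(-79))) = 363*(-210 + (-178 + 79)) = 363*(-210 - 99) = 363*(-309) = -112167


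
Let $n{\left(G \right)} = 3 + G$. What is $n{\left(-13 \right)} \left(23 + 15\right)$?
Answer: $-380$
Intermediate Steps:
$n{\left(-13 \right)} \left(23 + 15\right) = \left(3 - 13\right) \left(23 + 15\right) = \left(-10\right) 38 = -380$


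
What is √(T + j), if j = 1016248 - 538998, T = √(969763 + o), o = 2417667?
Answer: √(477250 + √3387430) ≈ 692.16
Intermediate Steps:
T = √3387430 (T = √(969763 + 2417667) = √3387430 ≈ 1840.5)
j = 477250
√(T + j) = √(√3387430 + 477250) = √(477250 + √3387430)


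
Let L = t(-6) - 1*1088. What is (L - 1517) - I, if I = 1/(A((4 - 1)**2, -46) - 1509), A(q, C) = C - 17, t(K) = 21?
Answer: -4062047/1572 ≈ -2584.0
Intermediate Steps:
A(q, C) = -17 + C
L = -1067 (L = 21 - 1*1088 = 21 - 1088 = -1067)
I = -1/1572 (I = 1/((-17 - 46) - 1509) = 1/(-63 - 1509) = 1/(-1572) = -1/1572 ≈ -0.00063613)
(L - 1517) - I = (-1067 - 1517) - 1*(-1/1572) = -2584 + 1/1572 = -4062047/1572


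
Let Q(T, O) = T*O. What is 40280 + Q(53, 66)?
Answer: 43778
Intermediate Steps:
Q(T, O) = O*T
40280 + Q(53, 66) = 40280 + 66*53 = 40280 + 3498 = 43778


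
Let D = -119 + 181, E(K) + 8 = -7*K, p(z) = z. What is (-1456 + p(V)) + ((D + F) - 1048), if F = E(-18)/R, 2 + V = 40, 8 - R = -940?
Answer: -1139437/474 ≈ -2403.9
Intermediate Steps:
R = 948 (R = 8 - 1*(-940) = 8 + 940 = 948)
V = 38 (V = -2 + 40 = 38)
E(K) = -8 - 7*K
F = 59/474 (F = (-8 - 7*(-18))/948 = (-8 + 126)*(1/948) = 118*(1/948) = 59/474 ≈ 0.12447)
D = 62
(-1456 + p(V)) + ((D + F) - 1048) = (-1456 + 38) + ((62 + 59/474) - 1048) = -1418 + (29447/474 - 1048) = -1418 - 467305/474 = -1139437/474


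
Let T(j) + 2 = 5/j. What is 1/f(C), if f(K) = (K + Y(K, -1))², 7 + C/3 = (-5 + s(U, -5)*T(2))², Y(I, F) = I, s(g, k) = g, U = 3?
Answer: 4/3969 ≈ 0.0010078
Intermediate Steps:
T(j) = -2 + 5/j
C = 63/4 (C = -21 + 3*(-5 + 3*(-2 + 5/2))² = -21 + 3*(-5 + 3*(½))² = -21 + 3*(-5 + 3/2)² = -21 + 3*(-7/2)² = -21 + 3*(49/4) = -21 + 147/4 = 63/4 ≈ 15.750)
f(K) = 4*K² (f(K) = (K + K)² = (2*K)² = 4*K²)
1/f(C) = 1/(4*(63/4)²) = 1/(4*(3969/16)) = 1/(3969/4) = 4/3969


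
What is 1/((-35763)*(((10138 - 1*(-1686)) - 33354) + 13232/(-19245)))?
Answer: 6415/4939562695522 ≈ 1.2987e-9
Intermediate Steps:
1/((-35763)*(((10138 - 1*(-1686)) - 33354) + 13232/(-19245))) = -1/(35763*(((10138 + 1686) - 33354) + 13232*(-1/19245))) = -1/(35763*((11824 - 33354) - 13232/19245)) = -1/(35763*(-21530 - 13232/19245)) = -1/(35763*(-414358082/19245)) = -1/35763*(-19245/414358082) = 6415/4939562695522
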